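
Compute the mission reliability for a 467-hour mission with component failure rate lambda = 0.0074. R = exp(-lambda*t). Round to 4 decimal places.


lambda = 0.0074
mission_time = 467
lambda * t = 0.0074 * 467 = 3.4558
R = exp(-3.4558)
R = 0.0316

0.0316


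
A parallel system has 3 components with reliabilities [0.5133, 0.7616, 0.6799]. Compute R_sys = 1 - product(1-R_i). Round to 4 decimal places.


Components: [0.5133, 0.7616, 0.6799]
(1 - 0.5133) = 0.4867, running product = 0.4867
(1 - 0.7616) = 0.2384, running product = 0.116
(1 - 0.6799) = 0.3201, running product = 0.0371
Product of (1-R_i) = 0.0371
R_sys = 1 - 0.0371 = 0.9629

0.9629


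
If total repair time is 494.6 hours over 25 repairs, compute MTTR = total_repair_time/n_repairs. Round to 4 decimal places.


total_repair_time = 494.6
n_repairs = 25
MTTR = 494.6 / 25
MTTR = 19.784

19.784


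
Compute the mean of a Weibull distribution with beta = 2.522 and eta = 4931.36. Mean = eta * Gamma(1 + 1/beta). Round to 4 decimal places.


beta = 2.522, eta = 4931.36
1/beta = 0.3965
1 + 1/beta = 1.3965
Gamma(1.3965) = 0.8875
Mean = 4931.36 * 0.8875
Mean = 4376.3819

4376.3819


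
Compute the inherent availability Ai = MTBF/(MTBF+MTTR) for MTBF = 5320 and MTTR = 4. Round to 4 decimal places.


MTBF = 5320
MTTR = 4
MTBF + MTTR = 5324
Ai = 5320 / 5324
Ai = 0.9992

0.9992


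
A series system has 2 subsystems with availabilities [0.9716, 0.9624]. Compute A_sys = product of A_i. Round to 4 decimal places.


Subsystems: [0.9716, 0.9624]
After subsystem 1 (A=0.9716): product = 0.9716
After subsystem 2 (A=0.9624): product = 0.9351
A_sys = 0.9351

0.9351


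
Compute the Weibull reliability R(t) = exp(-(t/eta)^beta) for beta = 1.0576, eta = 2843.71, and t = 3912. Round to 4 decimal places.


beta = 1.0576, eta = 2843.71, t = 3912
t/eta = 3912 / 2843.71 = 1.3757
(t/eta)^beta = 1.3757^1.0576 = 1.4012
R(t) = exp(-1.4012)
R(t) = 0.2463

0.2463


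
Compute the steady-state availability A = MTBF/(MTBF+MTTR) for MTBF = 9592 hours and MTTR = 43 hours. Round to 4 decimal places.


MTBF = 9592
MTTR = 43
MTBF + MTTR = 9635
A = 9592 / 9635
A = 0.9955

0.9955


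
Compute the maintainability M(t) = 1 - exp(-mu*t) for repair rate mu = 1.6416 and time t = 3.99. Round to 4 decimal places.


mu = 1.6416, t = 3.99
mu * t = 1.6416 * 3.99 = 6.55
exp(-6.55) = 0.0014
M(t) = 1 - 0.0014
M(t) = 0.9986

0.9986


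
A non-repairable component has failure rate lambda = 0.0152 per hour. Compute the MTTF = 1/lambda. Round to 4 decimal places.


lambda = 0.0152
MTTF = 1 / 0.0152
MTTF = 65.7895

65.7895


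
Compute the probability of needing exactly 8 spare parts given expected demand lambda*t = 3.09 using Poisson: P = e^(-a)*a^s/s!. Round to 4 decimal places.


a = 3.09, s = 8
e^(-a) = e^(-3.09) = 0.0455
a^s = 3.09^8 = 8311.2785
s! = 40320
P = 0.0455 * 8311.2785 / 40320
P = 0.0094

0.0094


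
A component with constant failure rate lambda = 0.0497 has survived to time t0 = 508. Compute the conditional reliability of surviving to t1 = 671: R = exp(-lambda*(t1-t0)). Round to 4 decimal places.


lambda = 0.0497
t0 = 508, t1 = 671
t1 - t0 = 163
lambda * (t1-t0) = 0.0497 * 163 = 8.1011
R = exp(-8.1011)
R = 0.0003

0.0003


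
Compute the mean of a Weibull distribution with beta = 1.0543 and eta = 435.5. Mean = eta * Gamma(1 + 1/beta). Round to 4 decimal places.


beta = 1.0543, eta = 435.5
1/beta = 0.9485
1 + 1/beta = 1.9485
Gamma(1.9485) = 0.9793
Mean = 435.5 * 0.9793
Mean = 426.4882

426.4882


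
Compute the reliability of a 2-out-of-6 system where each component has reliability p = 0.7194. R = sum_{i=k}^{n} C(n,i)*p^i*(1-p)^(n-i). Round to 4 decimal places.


k = 2, n = 6, p = 0.7194
i=2: C(6,2)=15 * 0.7194^2 * 0.2806^4 = 0.0481
i=3: C(6,3)=20 * 0.7194^3 * 0.2806^3 = 0.1645
i=4: C(6,4)=15 * 0.7194^4 * 0.2806^2 = 0.3163
i=5: C(6,5)=6 * 0.7194^5 * 0.2806^1 = 0.3244
i=6: C(6,6)=1 * 0.7194^6 * 0.2806^0 = 0.1386
R = sum of terms = 0.992

0.992


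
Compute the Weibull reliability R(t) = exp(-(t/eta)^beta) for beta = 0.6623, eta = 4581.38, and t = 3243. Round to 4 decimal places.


beta = 0.6623, eta = 4581.38, t = 3243
t/eta = 3243 / 4581.38 = 0.7079
(t/eta)^beta = 0.7079^0.6623 = 0.7955
R(t) = exp(-0.7955)
R(t) = 0.4514

0.4514


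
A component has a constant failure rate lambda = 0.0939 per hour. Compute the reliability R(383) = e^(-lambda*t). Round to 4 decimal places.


lambda = 0.0939
t = 383
lambda * t = 35.9637
R(t) = e^(-35.9637)
R(t) = 0.0

0.0


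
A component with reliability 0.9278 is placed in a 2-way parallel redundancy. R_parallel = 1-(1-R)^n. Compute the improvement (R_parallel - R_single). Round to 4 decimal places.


R_single = 0.9278, n = 2
1 - R_single = 0.0722
(1 - R_single)^n = 0.0722^2 = 0.0052
R_parallel = 1 - 0.0052 = 0.9948
Improvement = 0.9948 - 0.9278
Improvement = 0.067

0.067


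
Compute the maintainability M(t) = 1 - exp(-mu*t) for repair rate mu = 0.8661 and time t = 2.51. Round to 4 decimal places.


mu = 0.8661, t = 2.51
mu * t = 0.8661 * 2.51 = 2.1739
exp(-2.1739) = 0.1137
M(t) = 1 - 0.1137
M(t) = 0.8863

0.8863


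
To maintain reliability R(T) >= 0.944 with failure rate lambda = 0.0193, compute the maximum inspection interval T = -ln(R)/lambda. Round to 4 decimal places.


R_target = 0.944
lambda = 0.0193
-ln(0.944) = 0.0576
T = 0.0576 / 0.0193
T = 2.986

2.986


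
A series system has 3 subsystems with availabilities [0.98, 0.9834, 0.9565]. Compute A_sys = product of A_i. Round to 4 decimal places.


Subsystems: [0.98, 0.9834, 0.9565]
After subsystem 1 (A=0.98): product = 0.98
After subsystem 2 (A=0.9834): product = 0.9637
After subsystem 3 (A=0.9565): product = 0.9218
A_sys = 0.9218

0.9218


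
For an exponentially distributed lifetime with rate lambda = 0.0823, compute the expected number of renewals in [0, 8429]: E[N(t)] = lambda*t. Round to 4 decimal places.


lambda = 0.0823
t = 8429
E[N(t)] = lambda * t
E[N(t)] = 0.0823 * 8429
E[N(t)] = 693.7067

693.7067


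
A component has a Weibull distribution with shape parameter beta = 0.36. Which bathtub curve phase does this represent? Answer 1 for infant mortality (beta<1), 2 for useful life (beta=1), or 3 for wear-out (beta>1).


beta = 0.36
Compare beta to 1:
beta < 1 => infant mortality (phase 1)
beta = 1 => useful life (phase 2)
beta > 1 => wear-out (phase 3)
Since beta = 0.36, this is infant mortality (decreasing failure rate)
Phase = 1

1


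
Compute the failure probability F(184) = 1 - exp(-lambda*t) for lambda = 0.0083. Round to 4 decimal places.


lambda = 0.0083, t = 184
lambda * t = 1.5272
exp(-1.5272) = 0.2171
F(t) = 1 - 0.2171
F(t) = 0.7829

0.7829


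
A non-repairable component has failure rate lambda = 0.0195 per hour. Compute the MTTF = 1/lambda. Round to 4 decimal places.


lambda = 0.0195
MTTF = 1 / 0.0195
MTTF = 51.2821

51.2821


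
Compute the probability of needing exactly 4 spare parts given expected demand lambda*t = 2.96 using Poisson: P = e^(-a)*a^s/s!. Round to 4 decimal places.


a = 2.96, s = 4
e^(-a) = e^(-2.96) = 0.0518
a^s = 2.96^4 = 76.7656
s! = 24
P = 0.0518 * 76.7656 / 24
P = 0.1657

0.1657


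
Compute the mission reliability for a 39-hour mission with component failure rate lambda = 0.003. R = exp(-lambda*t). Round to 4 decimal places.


lambda = 0.003
mission_time = 39
lambda * t = 0.003 * 39 = 0.117
R = exp(-0.117)
R = 0.8896

0.8896


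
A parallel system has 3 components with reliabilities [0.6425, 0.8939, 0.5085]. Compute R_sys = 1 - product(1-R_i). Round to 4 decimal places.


Components: [0.6425, 0.8939, 0.5085]
(1 - 0.6425) = 0.3575, running product = 0.3575
(1 - 0.8939) = 0.1061, running product = 0.0379
(1 - 0.5085) = 0.4915, running product = 0.0186
Product of (1-R_i) = 0.0186
R_sys = 1 - 0.0186 = 0.9814

0.9814


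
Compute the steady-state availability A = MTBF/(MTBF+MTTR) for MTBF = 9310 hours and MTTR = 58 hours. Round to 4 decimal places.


MTBF = 9310
MTTR = 58
MTBF + MTTR = 9368
A = 9310 / 9368
A = 0.9938

0.9938


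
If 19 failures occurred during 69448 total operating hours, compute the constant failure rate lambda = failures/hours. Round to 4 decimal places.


failures = 19
total_hours = 69448
lambda = 19 / 69448
lambda = 0.0003

0.0003


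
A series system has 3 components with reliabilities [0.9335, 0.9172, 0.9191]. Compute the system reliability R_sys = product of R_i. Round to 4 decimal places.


Components: [0.9335, 0.9172, 0.9191]
After component 1 (R=0.9335): product = 0.9335
After component 2 (R=0.9172): product = 0.8562
After component 3 (R=0.9191): product = 0.7869
R_sys = 0.7869

0.7869


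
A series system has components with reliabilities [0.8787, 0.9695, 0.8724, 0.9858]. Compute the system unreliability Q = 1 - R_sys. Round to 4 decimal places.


Components: [0.8787, 0.9695, 0.8724, 0.9858]
After component 1: product = 0.8787
After component 2: product = 0.8519
After component 3: product = 0.7432
After component 4: product = 0.7326
R_sys = 0.7326
Q = 1 - 0.7326 = 0.2674

0.2674


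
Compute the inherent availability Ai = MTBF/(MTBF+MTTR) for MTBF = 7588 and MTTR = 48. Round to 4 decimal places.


MTBF = 7588
MTTR = 48
MTBF + MTTR = 7636
Ai = 7588 / 7636
Ai = 0.9937

0.9937


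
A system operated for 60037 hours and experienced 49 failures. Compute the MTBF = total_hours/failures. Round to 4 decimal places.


total_hours = 60037
failures = 49
MTBF = 60037 / 49
MTBF = 1225.2449

1225.2449


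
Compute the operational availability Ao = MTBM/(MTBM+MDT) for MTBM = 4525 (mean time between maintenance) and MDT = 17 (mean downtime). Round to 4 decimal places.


MTBM = 4525
MDT = 17
MTBM + MDT = 4542
Ao = 4525 / 4542
Ao = 0.9963

0.9963


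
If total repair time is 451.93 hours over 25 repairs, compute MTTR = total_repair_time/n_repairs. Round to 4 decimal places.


total_repair_time = 451.93
n_repairs = 25
MTTR = 451.93 / 25
MTTR = 18.0772

18.0772


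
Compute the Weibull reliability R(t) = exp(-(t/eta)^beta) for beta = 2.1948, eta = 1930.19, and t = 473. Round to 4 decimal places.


beta = 2.1948, eta = 1930.19, t = 473
t/eta = 473 / 1930.19 = 0.2451
(t/eta)^beta = 0.2451^2.1948 = 0.0457
R(t) = exp(-0.0457)
R(t) = 0.9554

0.9554


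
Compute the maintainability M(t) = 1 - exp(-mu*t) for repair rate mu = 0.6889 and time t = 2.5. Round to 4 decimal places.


mu = 0.6889, t = 2.5
mu * t = 0.6889 * 2.5 = 1.7222
exp(-1.7222) = 0.1787
M(t) = 1 - 0.1787
M(t) = 0.8213

0.8213


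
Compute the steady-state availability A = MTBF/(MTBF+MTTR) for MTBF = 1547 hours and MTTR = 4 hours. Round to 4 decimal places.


MTBF = 1547
MTTR = 4
MTBF + MTTR = 1551
A = 1547 / 1551
A = 0.9974

0.9974


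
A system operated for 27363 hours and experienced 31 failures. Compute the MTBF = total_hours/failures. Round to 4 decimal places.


total_hours = 27363
failures = 31
MTBF = 27363 / 31
MTBF = 882.6774

882.6774


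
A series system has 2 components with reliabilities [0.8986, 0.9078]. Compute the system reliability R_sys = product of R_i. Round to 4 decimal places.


Components: [0.8986, 0.9078]
After component 1 (R=0.8986): product = 0.8986
After component 2 (R=0.9078): product = 0.8157
R_sys = 0.8157

0.8157


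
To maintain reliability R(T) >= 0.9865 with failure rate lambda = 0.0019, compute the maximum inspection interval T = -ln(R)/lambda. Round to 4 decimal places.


R_target = 0.9865
lambda = 0.0019
-ln(0.9865) = 0.0136
T = 0.0136 / 0.0019
T = 7.1537

7.1537


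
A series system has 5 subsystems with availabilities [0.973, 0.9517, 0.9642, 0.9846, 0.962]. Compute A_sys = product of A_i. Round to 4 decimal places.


Subsystems: [0.973, 0.9517, 0.9642, 0.9846, 0.962]
After subsystem 1 (A=0.973): product = 0.973
After subsystem 2 (A=0.9517): product = 0.926
After subsystem 3 (A=0.9642): product = 0.8929
After subsystem 4 (A=0.9846): product = 0.8791
After subsystem 5 (A=0.962): product = 0.8457
A_sys = 0.8457

0.8457


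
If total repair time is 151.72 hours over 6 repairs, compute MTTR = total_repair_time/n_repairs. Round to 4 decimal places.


total_repair_time = 151.72
n_repairs = 6
MTTR = 151.72 / 6
MTTR = 25.2867

25.2867


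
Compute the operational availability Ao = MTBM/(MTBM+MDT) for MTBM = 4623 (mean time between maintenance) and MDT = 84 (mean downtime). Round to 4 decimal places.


MTBM = 4623
MDT = 84
MTBM + MDT = 4707
Ao = 4623 / 4707
Ao = 0.9822

0.9822


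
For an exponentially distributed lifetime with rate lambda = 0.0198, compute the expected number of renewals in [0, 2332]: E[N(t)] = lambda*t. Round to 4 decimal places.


lambda = 0.0198
t = 2332
E[N(t)] = lambda * t
E[N(t)] = 0.0198 * 2332
E[N(t)] = 46.1736

46.1736


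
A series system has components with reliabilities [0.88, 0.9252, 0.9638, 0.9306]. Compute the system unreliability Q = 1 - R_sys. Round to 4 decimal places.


Components: [0.88, 0.9252, 0.9638, 0.9306]
After component 1: product = 0.88
After component 2: product = 0.8142
After component 3: product = 0.7847
After component 4: product = 0.7302
R_sys = 0.7302
Q = 1 - 0.7302 = 0.2698

0.2698


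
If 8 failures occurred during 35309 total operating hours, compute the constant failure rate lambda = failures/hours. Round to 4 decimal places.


failures = 8
total_hours = 35309
lambda = 8 / 35309
lambda = 0.0002

0.0002


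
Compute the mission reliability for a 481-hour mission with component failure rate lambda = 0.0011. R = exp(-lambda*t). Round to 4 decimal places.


lambda = 0.0011
mission_time = 481
lambda * t = 0.0011 * 481 = 0.5291
R = exp(-0.5291)
R = 0.5891

0.5891


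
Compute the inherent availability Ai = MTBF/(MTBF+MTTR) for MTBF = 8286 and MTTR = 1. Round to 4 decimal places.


MTBF = 8286
MTTR = 1
MTBF + MTTR = 8287
Ai = 8286 / 8287
Ai = 0.9999

0.9999


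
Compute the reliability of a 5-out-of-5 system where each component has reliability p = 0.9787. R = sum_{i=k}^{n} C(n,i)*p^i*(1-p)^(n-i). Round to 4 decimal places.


k = 5, n = 5, p = 0.9787
i=5: C(5,5)=1 * 0.9787^5 * 0.0213^0 = 0.8979
R = sum of terms = 0.8979

0.8979


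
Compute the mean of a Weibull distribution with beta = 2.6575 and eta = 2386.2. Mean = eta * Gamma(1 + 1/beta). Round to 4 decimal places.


beta = 2.6575, eta = 2386.2
1/beta = 0.3763
1 + 1/beta = 1.3763
Gamma(1.3763) = 0.8888
Mean = 2386.2 * 0.8888
Mean = 2120.8878

2120.8878


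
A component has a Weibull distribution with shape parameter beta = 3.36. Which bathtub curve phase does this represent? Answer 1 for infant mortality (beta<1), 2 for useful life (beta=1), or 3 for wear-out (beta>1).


beta = 3.36
Compare beta to 1:
beta < 1 => infant mortality (phase 1)
beta = 1 => useful life (phase 2)
beta > 1 => wear-out (phase 3)
Since beta = 3.36, this is wear-out (increasing failure rate)
Phase = 3

3


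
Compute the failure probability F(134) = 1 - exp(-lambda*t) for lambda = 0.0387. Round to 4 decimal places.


lambda = 0.0387, t = 134
lambda * t = 5.1858
exp(-5.1858) = 0.0056
F(t) = 1 - 0.0056
F(t) = 0.9944

0.9944


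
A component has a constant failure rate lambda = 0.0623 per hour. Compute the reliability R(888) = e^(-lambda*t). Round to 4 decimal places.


lambda = 0.0623
t = 888
lambda * t = 55.3224
R(t) = e^(-55.3224)
R(t) = 0.0

0.0


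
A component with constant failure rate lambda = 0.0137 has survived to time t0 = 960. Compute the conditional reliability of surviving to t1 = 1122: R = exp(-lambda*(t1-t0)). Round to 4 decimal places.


lambda = 0.0137
t0 = 960, t1 = 1122
t1 - t0 = 162
lambda * (t1-t0) = 0.0137 * 162 = 2.2194
R = exp(-2.2194)
R = 0.1087

0.1087


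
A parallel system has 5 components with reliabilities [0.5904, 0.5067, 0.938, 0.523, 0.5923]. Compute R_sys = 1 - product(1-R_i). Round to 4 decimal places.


Components: [0.5904, 0.5067, 0.938, 0.523, 0.5923]
(1 - 0.5904) = 0.4096, running product = 0.4096
(1 - 0.5067) = 0.4933, running product = 0.2021
(1 - 0.938) = 0.062, running product = 0.0125
(1 - 0.523) = 0.477, running product = 0.006
(1 - 0.5923) = 0.4077, running product = 0.0024
Product of (1-R_i) = 0.0024
R_sys = 1 - 0.0024 = 0.9976

0.9976


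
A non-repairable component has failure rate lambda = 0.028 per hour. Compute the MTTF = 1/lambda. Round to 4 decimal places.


lambda = 0.028
MTTF = 1 / 0.028
MTTF = 35.7143

35.7143


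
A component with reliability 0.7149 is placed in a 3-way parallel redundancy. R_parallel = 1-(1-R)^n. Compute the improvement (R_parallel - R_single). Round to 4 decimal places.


R_single = 0.7149, n = 3
1 - R_single = 0.2851
(1 - R_single)^n = 0.2851^3 = 0.0232
R_parallel = 1 - 0.0232 = 0.9768
Improvement = 0.9768 - 0.7149
Improvement = 0.2619

0.2619


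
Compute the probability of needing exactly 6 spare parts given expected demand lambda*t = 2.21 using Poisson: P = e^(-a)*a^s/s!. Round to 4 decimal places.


a = 2.21, s = 6
e^(-a) = e^(-2.21) = 0.1097
a^s = 2.21^6 = 116.5074
s! = 720
P = 0.1097 * 116.5074 / 720
P = 0.0178

0.0178


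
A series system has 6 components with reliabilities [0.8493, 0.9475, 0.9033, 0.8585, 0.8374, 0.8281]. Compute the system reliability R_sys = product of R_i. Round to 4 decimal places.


Components: [0.8493, 0.9475, 0.9033, 0.8585, 0.8374, 0.8281]
After component 1 (R=0.8493): product = 0.8493
After component 2 (R=0.9475): product = 0.8047
After component 3 (R=0.9033): product = 0.7269
After component 4 (R=0.8585): product = 0.624
After component 5 (R=0.8374): product = 0.5226
After component 6 (R=0.8281): product = 0.4327
R_sys = 0.4327

0.4327


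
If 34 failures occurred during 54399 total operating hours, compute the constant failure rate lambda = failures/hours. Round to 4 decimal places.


failures = 34
total_hours = 54399
lambda = 34 / 54399
lambda = 0.0006

0.0006


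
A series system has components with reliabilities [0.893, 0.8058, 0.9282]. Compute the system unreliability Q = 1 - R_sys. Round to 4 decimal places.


Components: [0.893, 0.8058, 0.9282]
After component 1: product = 0.893
After component 2: product = 0.7196
After component 3: product = 0.6679
R_sys = 0.6679
Q = 1 - 0.6679 = 0.3321

0.3321


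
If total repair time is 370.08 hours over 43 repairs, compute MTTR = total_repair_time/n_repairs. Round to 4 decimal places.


total_repair_time = 370.08
n_repairs = 43
MTTR = 370.08 / 43
MTTR = 8.6065

8.6065


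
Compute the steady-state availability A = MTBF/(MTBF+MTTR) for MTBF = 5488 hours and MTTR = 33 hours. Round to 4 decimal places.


MTBF = 5488
MTTR = 33
MTBF + MTTR = 5521
A = 5488 / 5521
A = 0.994

0.994


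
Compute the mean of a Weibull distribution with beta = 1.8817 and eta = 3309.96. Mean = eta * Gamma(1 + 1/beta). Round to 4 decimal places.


beta = 1.8817, eta = 3309.96
1/beta = 0.5314
1 + 1/beta = 1.5314
Gamma(1.5314) = 0.8877
Mean = 3309.96 * 0.8877
Mean = 2938.0865

2938.0865


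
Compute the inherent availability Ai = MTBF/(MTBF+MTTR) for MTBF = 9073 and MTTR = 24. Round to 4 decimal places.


MTBF = 9073
MTTR = 24
MTBF + MTTR = 9097
Ai = 9073 / 9097
Ai = 0.9974

0.9974


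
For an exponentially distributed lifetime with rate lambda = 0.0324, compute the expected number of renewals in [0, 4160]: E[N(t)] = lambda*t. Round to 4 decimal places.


lambda = 0.0324
t = 4160
E[N(t)] = lambda * t
E[N(t)] = 0.0324 * 4160
E[N(t)] = 134.784

134.784


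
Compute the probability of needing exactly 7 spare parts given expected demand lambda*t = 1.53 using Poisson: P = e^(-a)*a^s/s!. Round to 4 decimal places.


a = 1.53, s = 7
e^(-a) = e^(-1.53) = 0.2165
a^s = 1.53^7 = 19.6264
s! = 5040
P = 0.2165 * 19.6264 / 5040
P = 0.0008

0.0008


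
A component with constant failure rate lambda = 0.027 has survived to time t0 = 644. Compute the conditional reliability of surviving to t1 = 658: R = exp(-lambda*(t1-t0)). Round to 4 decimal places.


lambda = 0.027
t0 = 644, t1 = 658
t1 - t0 = 14
lambda * (t1-t0) = 0.027 * 14 = 0.378
R = exp(-0.378)
R = 0.6852

0.6852


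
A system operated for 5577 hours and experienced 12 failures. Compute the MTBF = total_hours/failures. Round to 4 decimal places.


total_hours = 5577
failures = 12
MTBF = 5577 / 12
MTBF = 464.75

464.75


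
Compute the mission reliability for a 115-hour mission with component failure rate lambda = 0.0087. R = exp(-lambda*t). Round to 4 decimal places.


lambda = 0.0087
mission_time = 115
lambda * t = 0.0087 * 115 = 1.0005
R = exp(-1.0005)
R = 0.3677

0.3677


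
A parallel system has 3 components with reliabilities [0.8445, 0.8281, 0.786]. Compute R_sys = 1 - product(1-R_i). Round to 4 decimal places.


Components: [0.8445, 0.8281, 0.786]
(1 - 0.8445) = 0.1555, running product = 0.1555
(1 - 0.8281) = 0.1719, running product = 0.0267
(1 - 0.786) = 0.214, running product = 0.0057
Product of (1-R_i) = 0.0057
R_sys = 1 - 0.0057 = 0.9943

0.9943


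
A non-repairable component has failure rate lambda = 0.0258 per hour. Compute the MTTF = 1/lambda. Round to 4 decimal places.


lambda = 0.0258
MTTF = 1 / 0.0258
MTTF = 38.7597

38.7597


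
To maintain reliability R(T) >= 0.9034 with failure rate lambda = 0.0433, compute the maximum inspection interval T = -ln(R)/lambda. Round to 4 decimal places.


R_target = 0.9034
lambda = 0.0433
-ln(0.9034) = 0.1016
T = 0.1016 / 0.0433
T = 2.3462

2.3462


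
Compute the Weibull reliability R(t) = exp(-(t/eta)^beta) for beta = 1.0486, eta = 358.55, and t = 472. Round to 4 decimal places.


beta = 1.0486, eta = 358.55, t = 472
t/eta = 472 / 358.55 = 1.3164
(t/eta)^beta = 1.3164^1.0486 = 1.3341
R(t) = exp(-1.3341)
R(t) = 0.2634

0.2634


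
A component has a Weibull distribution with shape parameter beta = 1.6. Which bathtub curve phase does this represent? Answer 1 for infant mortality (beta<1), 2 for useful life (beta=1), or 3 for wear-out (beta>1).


beta = 1.6
Compare beta to 1:
beta < 1 => infant mortality (phase 1)
beta = 1 => useful life (phase 2)
beta > 1 => wear-out (phase 3)
Since beta = 1.6, this is wear-out (increasing failure rate)
Phase = 3

3


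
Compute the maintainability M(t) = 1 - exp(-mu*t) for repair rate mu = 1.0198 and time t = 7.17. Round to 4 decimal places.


mu = 1.0198, t = 7.17
mu * t = 1.0198 * 7.17 = 7.312
exp(-7.312) = 0.0007
M(t) = 1 - 0.0007
M(t) = 0.9993

0.9993


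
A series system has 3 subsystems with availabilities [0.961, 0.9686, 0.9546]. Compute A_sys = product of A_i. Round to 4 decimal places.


Subsystems: [0.961, 0.9686, 0.9546]
After subsystem 1 (A=0.961): product = 0.961
After subsystem 2 (A=0.9686): product = 0.9308
After subsystem 3 (A=0.9546): product = 0.8886
A_sys = 0.8886

0.8886


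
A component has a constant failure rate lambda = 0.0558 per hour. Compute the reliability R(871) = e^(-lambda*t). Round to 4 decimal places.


lambda = 0.0558
t = 871
lambda * t = 48.6018
R(t) = e^(-48.6018)
R(t) = 0.0

0.0


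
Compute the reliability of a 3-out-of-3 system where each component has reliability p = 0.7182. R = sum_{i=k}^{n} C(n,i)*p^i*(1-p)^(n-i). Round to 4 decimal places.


k = 3, n = 3, p = 0.7182
i=3: C(3,3)=1 * 0.7182^3 * 0.2818^0 = 0.3705
R = sum of terms = 0.3705

0.3705


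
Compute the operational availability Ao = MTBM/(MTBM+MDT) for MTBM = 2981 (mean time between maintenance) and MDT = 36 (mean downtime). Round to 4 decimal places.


MTBM = 2981
MDT = 36
MTBM + MDT = 3017
Ao = 2981 / 3017
Ao = 0.9881

0.9881


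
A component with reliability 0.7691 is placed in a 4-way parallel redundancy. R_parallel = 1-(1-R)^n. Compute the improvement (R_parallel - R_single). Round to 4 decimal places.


R_single = 0.7691, n = 4
1 - R_single = 0.2309
(1 - R_single)^n = 0.2309^4 = 0.0028
R_parallel = 1 - 0.0028 = 0.9972
Improvement = 0.9972 - 0.7691
Improvement = 0.2281

0.2281


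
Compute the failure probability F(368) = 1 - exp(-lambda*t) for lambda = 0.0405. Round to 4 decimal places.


lambda = 0.0405, t = 368
lambda * t = 14.904
exp(-14.904) = 0.0
F(t) = 1 - 0.0
F(t) = 1.0

1.0


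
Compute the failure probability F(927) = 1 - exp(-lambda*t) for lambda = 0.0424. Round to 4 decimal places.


lambda = 0.0424, t = 927
lambda * t = 39.3048
exp(-39.3048) = 0.0
F(t) = 1 - 0.0
F(t) = 1.0

1.0


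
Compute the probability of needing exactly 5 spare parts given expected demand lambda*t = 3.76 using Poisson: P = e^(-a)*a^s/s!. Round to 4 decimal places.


a = 3.76, s = 5
e^(-a) = e^(-3.76) = 0.0233
a^s = 3.76^5 = 751.5177
s! = 120
P = 0.0233 * 751.5177 / 120
P = 0.1458

0.1458


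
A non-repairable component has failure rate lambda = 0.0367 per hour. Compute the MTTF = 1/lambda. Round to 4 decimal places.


lambda = 0.0367
MTTF = 1 / 0.0367
MTTF = 27.248

27.248


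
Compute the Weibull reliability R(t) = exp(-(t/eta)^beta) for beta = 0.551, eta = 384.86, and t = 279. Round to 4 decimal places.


beta = 0.551, eta = 384.86, t = 279
t/eta = 279 / 384.86 = 0.7249
(t/eta)^beta = 0.7249^0.551 = 0.8376
R(t) = exp(-0.8376)
R(t) = 0.4328

0.4328


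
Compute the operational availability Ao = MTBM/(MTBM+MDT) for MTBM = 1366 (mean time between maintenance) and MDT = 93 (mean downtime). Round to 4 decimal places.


MTBM = 1366
MDT = 93
MTBM + MDT = 1459
Ao = 1366 / 1459
Ao = 0.9363

0.9363


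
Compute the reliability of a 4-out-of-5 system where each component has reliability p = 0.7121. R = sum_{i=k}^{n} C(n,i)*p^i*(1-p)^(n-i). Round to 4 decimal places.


k = 4, n = 5, p = 0.7121
i=4: C(5,4)=5 * 0.7121^4 * 0.2879^1 = 0.3701
i=5: C(5,5)=1 * 0.7121^5 * 0.2879^0 = 0.1831
R = sum of terms = 0.5533

0.5533


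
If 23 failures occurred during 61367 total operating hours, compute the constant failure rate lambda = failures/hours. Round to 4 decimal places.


failures = 23
total_hours = 61367
lambda = 23 / 61367
lambda = 0.0004

0.0004


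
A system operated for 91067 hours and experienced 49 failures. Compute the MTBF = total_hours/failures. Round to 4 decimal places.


total_hours = 91067
failures = 49
MTBF = 91067 / 49
MTBF = 1858.5102

1858.5102


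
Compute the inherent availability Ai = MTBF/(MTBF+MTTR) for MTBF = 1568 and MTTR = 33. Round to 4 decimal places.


MTBF = 1568
MTTR = 33
MTBF + MTTR = 1601
Ai = 1568 / 1601
Ai = 0.9794

0.9794


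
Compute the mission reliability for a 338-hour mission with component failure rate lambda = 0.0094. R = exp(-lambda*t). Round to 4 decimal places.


lambda = 0.0094
mission_time = 338
lambda * t = 0.0094 * 338 = 3.1772
R = exp(-3.1772)
R = 0.0417

0.0417


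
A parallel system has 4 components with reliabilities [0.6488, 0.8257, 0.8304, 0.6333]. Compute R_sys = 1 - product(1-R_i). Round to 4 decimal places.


Components: [0.6488, 0.8257, 0.8304, 0.6333]
(1 - 0.6488) = 0.3512, running product = 0.3512
(1 - 0.8257) = 0.1743, running product = 0.0612
(1 - 0.8304) = 0.1696, running product = 0.0104
(1 - 0.6333) = 0.3667, running product = 0.0038
Product of (1-R_i) = 0.0038
R_sys = 1 - 0.0038 = 0.9962

0.9962


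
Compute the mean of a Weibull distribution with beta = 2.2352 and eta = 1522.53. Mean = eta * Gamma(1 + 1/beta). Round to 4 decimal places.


beta = 2.2352, eta = 1522.53
1/beta = 0.4474
1 + 1/beta = 1.4474
Gamma(1.4474) = 0.8857
Mean = 1522.53 * 0.8857
Mean = 1348.4904

1348.4904


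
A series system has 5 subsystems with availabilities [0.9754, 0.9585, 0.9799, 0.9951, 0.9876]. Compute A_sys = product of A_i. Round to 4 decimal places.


Subsystems: [0.9754, 0.9585, 0.9799, 0.9951, 0.9876]
After subsystem 1 (A=0.9754): product = 0.9754
After subsystem 2 (A=0.9585): product = 0.9349
After subsystem 3 (A=0.9799): product = 0.9161
After subsystem 4 (A=0.9951): product = 0.9116
After subsystem 5 (A=0.9876): product = 0.9003
A_sys = 0.9003

0.9003


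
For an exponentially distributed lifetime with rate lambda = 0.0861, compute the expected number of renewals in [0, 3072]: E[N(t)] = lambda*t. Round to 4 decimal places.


lambda = 0.0861
t = 3072
E[N(t)] = lambda * t
E[N(t)] = 0.0861 * 3072
E[N(t)] = 264.4992

264.4992


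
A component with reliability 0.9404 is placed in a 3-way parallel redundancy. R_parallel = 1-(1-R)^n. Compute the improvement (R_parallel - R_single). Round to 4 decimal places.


R_single = 0.9404, n = 3
1 - R_single = 0.0596
(1 - R_single)^n = 0.0596^3 = 0.0002
R_parallel = 1 - 0.0002 = 0.9998
Improvement = 0.9998 - 0.9404
Improvement = 0.0594

0.0594


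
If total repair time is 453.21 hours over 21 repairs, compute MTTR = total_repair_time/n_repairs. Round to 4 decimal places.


total_repair_time = 453.21
n_repairs = 21
MTTR = 453.21 / 21
MTTR = 21.5814

21.5814


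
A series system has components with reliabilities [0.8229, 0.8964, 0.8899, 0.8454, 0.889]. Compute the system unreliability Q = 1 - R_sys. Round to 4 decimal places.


Components: [0.8229, 0.8964, 0.8899, 0.8454, 0.889]
After component 1: product = 0.8229
After component 2: product = 0.7376
After component 3: product = 0.6564
After component 4: product = 0.5549
After component 5: product = 0.4933
R_sys = 0.4933
Q = 1 - 0.4933 = 0.5067

0.5067


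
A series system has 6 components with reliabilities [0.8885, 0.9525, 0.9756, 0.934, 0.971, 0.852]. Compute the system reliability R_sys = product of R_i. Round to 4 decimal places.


Components: [0.8885, 0.9525, 0.9756, 0.934, 0.971, 0.852]
After component 1 (R=0.8885): product = 0.8885
After component 2 (R=0.9525): product = 0.8463
After component 3 (R=0.9756): product = 0.8256
After component 4 (R=0.934): product = 0.7712
After component 5 (R=0.971): product = 0.7488
After component 6 (R=0.852): product = 0.638
R_sys = 0.638

0.638


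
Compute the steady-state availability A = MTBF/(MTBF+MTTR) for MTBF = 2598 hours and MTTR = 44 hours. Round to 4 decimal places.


MTBF = 2598
MTTR = 44
MTBF + MTTR = 2642
A = 2598 / 2642
A = 0.9833

0.9833


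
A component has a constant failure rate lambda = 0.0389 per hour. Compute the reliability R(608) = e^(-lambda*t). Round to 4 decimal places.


lambda = 0.0389
t = 608
lambda * t = 23.6512
R(t) = e^(-23.6512)
R(t) = 0.0

0.0


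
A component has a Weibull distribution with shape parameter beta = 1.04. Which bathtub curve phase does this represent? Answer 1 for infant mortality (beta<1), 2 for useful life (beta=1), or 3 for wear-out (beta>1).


beta = 1.04
Compare beta to 1:
beta < 1 => infant mortality (phase 1)
beta = 1 => useful life (phase 2)
beta > 1 => wear-out (phase 3)
Since beta = 1.04, this is wear-out (increasing failure rate)
Phase = 3

3


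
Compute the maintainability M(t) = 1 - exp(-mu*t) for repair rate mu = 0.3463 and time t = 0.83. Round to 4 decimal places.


mu = 0.3463, t = 0.83
mu * t = 0.3463 * 0.83 = 0.2874
exp(-0.2874) = 0.7502
M(t) = 1 - 0.7502
M(t) = 0.2498

0.2498


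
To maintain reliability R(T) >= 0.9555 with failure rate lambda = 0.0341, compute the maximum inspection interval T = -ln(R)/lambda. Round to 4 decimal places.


R_target = 0.9555
lambda = 0.0341
-ln(0.9555) = 0.0455
T = 0.0455 / 0.0341
T = 1.3349

1.3349


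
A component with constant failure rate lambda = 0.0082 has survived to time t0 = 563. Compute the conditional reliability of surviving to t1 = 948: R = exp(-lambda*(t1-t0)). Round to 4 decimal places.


lambda = 0.0082
t0 = 563, t1 = 948
t1 - t0 = 385
lambda * (t1-t0) = 0.0082 * 385 = 3.157
R = exp(-3.157)
R = 0.0426

0.0426


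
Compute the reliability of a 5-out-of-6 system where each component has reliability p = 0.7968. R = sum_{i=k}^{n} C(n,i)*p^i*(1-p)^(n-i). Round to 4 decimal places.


k = 5, n = 6, p = 0.7968
i=5: C(6,5)=6 * 0.7968^5 * 0.2032^1 = 0.3916
i=6: C(6,6)=1 * 0.7968^6 * 0.2032^0 = 0.2559
R = sum of terms = 0.6475

0.6475


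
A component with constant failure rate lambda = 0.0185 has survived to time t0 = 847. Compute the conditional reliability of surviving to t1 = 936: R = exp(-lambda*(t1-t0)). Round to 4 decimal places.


lambda = 0.0185
t0 = 847, t1 = 936
t1 - t0 = 89
lambda * (t1-t0) = 0.0185 * 89 = 1.6465
R = exp(-1.6465)
R = 0.1927

0.1927


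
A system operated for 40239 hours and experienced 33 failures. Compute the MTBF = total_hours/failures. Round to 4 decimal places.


total_hours = 40239
failures = 33
MTBF = 40239 / 33
MTBF = 1219.3636

1219.3636


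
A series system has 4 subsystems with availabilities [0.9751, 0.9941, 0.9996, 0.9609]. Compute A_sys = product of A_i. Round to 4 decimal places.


Subsystems: [0.9751, 0.9941, 0.9996, 0.9609]
After subsystem 1 (A=0.9751): product = 0.9751
After subsystem 2 (A=0.9941): product = 0.9693
After subsystem 3 (A=0.9996): product = 0.969
After subsystem 4 (A=0.9609): product = 0.9311
A_sys = 0.9311

0.9311


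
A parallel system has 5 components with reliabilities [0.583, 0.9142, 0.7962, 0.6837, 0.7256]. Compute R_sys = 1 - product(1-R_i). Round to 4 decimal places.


Components: [0.583, 0.9142, 0.7962, 0.6837, 0.7256]
(1 - 0.583) = 0.417, running product = 0.417
(1 - 0.9142) = 0.0858, running product = 0.0358
(1 - 0.7962) = 0.2038, running product = 0.0073
(1 - 0.6837) = 0.3163, running product = 0.0023
(1 - 0.7256) = 0.2744, running product = 0.0006
Product of (1-R_i) = 0.0006
R_sys = 1 - 0.0006 = 0.9994

0.9994


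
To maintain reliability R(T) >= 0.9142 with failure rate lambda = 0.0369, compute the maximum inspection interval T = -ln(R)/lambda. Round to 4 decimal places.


R_target = 0.9142
lambda = 0.0369
-ln(0.9142) = 0.0897
T = 0.0897 / 0.0369
T = 2.4311

2.4311


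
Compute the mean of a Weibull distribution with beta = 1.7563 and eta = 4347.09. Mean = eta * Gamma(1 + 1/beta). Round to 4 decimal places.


beta = 1.7563, eta = 4347.09
1/beta = 0.5694
1 + 1/beta = 1.5694
Gamma(1.5694) = 0.8904
Mean = 4347.09 * 0.8904
Mean = 3870.7993

3870.7993


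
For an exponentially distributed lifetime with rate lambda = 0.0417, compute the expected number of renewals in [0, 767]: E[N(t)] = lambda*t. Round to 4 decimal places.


lambda = 0.0417
t = 767
E[N(t)] = lambda * t
E[N(t)] = 0.0417 * 767
E[N(t)] = 31.9839

31.9839


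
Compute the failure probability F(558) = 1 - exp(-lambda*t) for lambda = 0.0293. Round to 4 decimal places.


lambda = 0.0293, t = 558
lambda * t = 16.3494
exp(-16.3494) = 0.0
F(t) = 1 - 0.0
F(t) = 1.0

1.0


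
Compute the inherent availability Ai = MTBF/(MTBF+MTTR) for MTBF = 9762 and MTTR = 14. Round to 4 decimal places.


MTBF = 9762
MTTR = 14
MTBF + MTTR = 9776
Ai = 9762 / 9776
Ai = 0.9986

0.9986


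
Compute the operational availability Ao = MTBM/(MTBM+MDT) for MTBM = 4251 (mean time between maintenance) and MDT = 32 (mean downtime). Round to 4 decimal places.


MTBM = 4251
MDT = 32
MTBM + MDT = 4283
Ao = 4251 / 4283
Ao = 0.9925

0.9925


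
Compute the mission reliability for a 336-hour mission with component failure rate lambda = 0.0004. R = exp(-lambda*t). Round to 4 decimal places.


lambda = 0.0004
mission_time = 336
lambda * t = 0.0004 * 336 = 0.1344
R = exp(-0.1344)
R = 0.8742

0.8742


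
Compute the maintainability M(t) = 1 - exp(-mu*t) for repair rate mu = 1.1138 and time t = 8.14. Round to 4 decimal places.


mu = 1.1138, t = 8.14
mu * t = 1.1138 * 8.14 = 9.0663
exp(-9.0663) = 0.0001
M(t) = 1 - 0.0001
M(t) = 0.9999

0.9999


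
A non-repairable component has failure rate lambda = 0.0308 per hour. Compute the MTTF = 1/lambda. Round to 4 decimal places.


lambda = 0.0308
MTTF = 1 / 0.0308
MTTF = 32.4675

32.4675


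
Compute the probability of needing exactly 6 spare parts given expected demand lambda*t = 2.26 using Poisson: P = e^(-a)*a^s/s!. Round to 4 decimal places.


a = 2.26, s = 6
e^(-a) = e^(-2.26) = 0.1044
a^s = 2.26^6 = 133.2449
s! = 720
P = 0.1044 * 133.2449 / 720
P = 0.0193

0.0193


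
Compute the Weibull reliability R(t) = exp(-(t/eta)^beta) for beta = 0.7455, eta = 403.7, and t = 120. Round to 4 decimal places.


beta = 0.7455, eta = 403.7, t = 120
t/eta = 120 / 403.7 = 0.2973
(t/eta)^beta = 0.2973^0.7455 = 0.4048
R(t) = exp(-0.4048)
R(t) = 0.6671

0.6671


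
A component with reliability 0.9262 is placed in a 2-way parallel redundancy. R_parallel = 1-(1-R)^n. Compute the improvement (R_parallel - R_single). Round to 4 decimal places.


R_single = 0.9262, n = 2
1 - R_single = 0.0738
(1 - R_single)^n = 0.0738^2 = 0.0054
R_parallel = 1 - 0.0054 = 0.9946
Improvement = 0.9946 - 0.9262
Improvement = 0.0684

0.0684


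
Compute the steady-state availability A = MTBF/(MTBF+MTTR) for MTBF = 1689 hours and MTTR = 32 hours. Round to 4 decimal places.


MTBF = 1689
MTTR = 32
MTBF + MTTR = 1721
A = 1689 / 1721
A = 0.9814

0.9814


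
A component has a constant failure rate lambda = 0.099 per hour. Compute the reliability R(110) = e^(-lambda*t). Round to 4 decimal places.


lambda = 0.099
t = 110
lambda * t = 10.89
R(t) = e^(-10.89)
R(t) = 0.0

0.0


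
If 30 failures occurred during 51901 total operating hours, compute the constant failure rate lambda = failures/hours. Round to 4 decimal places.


failures = 30
total_hours = 51901
lambda = 30 / 51901
lambda = 0.0006

0.0006


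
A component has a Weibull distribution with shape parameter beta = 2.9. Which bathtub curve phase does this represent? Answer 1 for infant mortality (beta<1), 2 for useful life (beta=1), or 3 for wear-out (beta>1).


beta = 2.9
Compare beta to 1:
beta < 1 => infant mortality (phase 1)
beta = 1 => useful life (phase 2)
beta > 1 => wear-out (phase 3)
Since beta = 2.9, this is wear-out (increasing failure rate)
Phase = 3

3


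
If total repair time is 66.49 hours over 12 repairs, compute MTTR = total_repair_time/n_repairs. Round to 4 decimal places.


total_repair_time = 66.49
n_repairs = 12
MTTR = 66.49 / 12
MTTR = 5.5408

5.5408


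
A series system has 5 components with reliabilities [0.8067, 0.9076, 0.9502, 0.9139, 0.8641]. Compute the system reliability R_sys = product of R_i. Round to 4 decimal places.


Components: [0.8067, 0.9076, 0.9502, 0.9139, 0.8641]
After component 1 (R=0.8067): product = 0.8067
After component 2 (R=0.9076): product = 0.7322
After component 3 (R=0.9502): product = 0.6957
After component 4 (R=0.9139): product = 0.6358
After component 5 (R=0.8641): product = 0.5494
R_sys = 0.5494

0.5494


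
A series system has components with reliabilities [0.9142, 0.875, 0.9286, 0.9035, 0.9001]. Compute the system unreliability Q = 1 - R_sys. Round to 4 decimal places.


Components: [0.9142, 0.875, 0.9286, 0.9035, 0.9001]
After component 1: product = 0.9142
After component 2: product = 0.7999
After component 3: product = 0.7428
After component 4: product = 0.6711
After component 5: product = 0.6041
R_sys = 0.6041
Q = 1 - 0.6041 = 0.3959

0.3959


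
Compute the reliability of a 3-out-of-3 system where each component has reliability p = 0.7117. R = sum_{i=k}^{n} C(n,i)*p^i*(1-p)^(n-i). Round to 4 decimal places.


k = 3, n = 3, p = 0.7117
i=3: C(3,3)=1 * 0.7117^3 * 0.2883^0 = 0.3605
R = sum of terms = 0.3605

0.3605


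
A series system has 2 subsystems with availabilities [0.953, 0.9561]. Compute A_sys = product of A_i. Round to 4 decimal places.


Subsystems: [0.953, 0.9561]
After subsystem 1 (A=0.953): product = 0.953
After subsystem 2 (A=0.9561): product = 0.9112
A_sys = 0.9112

0.9112


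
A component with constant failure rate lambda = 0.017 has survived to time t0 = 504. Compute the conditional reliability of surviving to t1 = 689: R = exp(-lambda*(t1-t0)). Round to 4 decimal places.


lambda = 0.017
t0 = 504, t1 = 689
t1 - t0 = 185
lambda * (t1-t0) = 0.017 * 185 = 3.145
R = exp(-3.145)
R = 0.0431

0.0431


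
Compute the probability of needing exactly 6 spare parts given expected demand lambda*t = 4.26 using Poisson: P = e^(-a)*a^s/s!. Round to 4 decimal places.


a = 4.26, s = 6
e^(-a) = e^(-4.26) = 0.0141
a^s = 4.26^6 = 5976.6468
s! = 720
P = 0.0141 * 5976.6468 / 720
P = 0.1172

0.1172


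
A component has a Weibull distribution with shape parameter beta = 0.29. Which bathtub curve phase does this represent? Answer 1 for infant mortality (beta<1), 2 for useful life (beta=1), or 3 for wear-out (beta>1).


beta = 0.29
Compare beta to 1:
beta < 1 => infant mortality (phase 1)
beta = 1 => useful life (phase 2)
beta > 1 => wear-out (phase 3)
Since beta = 0.29, this is infant mortality (decreasing failure rate)
Phase = 1

1
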